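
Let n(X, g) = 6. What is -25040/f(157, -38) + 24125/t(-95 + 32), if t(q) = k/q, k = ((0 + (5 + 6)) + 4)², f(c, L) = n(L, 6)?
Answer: -32785/3 ≈ -10928.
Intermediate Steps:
f(c, L) = 6
k = 225 (k = ((0 + 11) + 4)² = (11 + 4)² = 15² = 225)
t(q) = 225/q
-25040/f(157, -38) + 24125/t(-95 + 32) = -25040/6 + 24125/((225/(-95 + 32))) = -25040*⅙ + 24125/((225/(-63))) = -12520/3 + 24125/((225*(-1/63))) = -12520/3 + 24125/(-25/7) = -12520/3 + 24125*(-7/25) = -12520/3 - 6755 = -32785/3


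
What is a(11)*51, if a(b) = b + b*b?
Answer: 6732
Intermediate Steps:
a(b) = b + b²
a(11)*51 = (11*(1 + 11))*51 = (11*12)*51 = 132*51 = 6732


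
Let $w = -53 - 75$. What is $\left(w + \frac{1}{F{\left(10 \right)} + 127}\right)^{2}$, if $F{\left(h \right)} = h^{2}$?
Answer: $\frac{844193025}{51529} \approx 16383.0$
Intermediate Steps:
$w = -128$ ($w = -53 - 75 = -128$)
$\left(w + \frac{1}{F{\left(10 \right)} + 127}\right)^{2} = \left(-128 + \frac{1}{10^{2} + 127}\right)^{2} = \left(-128 + \frac{1}{100 + 127}\right)^{2} = \left(-128 + \frac{1}{227}\right)^{2} = \left(- \frac{29055}{227}\right)^{2} = \frac{844193025}{51529}$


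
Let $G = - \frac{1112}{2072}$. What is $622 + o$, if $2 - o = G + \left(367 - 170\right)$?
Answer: $\frac{110732}{259} \approx 427.54$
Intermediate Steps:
$G = - \frac{139}{259}$ ($G = \left(-1112\right) \frac{1}{2072} = - \frac{139}{259} \approx -0.53668$)
$o = - \frac{50366}{259}$ ($o = 2 - \left(- \frac{139}{259} + \left(367 - 170\right)\right) = 2 - \left(- \frac{139}{259} + 197\right) = 2 - \frac{50884}{259} = - \frac{50366}{259} \approx -194.46$)
$622 + o = 622 - \frac{50366}{259} = \frac{110732}{259}$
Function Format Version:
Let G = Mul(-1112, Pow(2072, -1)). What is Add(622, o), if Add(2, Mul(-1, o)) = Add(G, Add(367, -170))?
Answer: Rational(110732, 259) ≈ 427.54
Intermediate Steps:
G = Rational(-139, 259) (G = Mul(-1112, Rational(1, 2072)) = Rational(-139, 259) ≈ -0.53668)
o = Rational(-50366, 259) (o = Add(2, Mul(-1, Add(Rational(-139, 259), Add(367, -170)))) = Add(2, Mul(-1, Add(Rational(-139, 259), 197))) = Add(2, Mul(-1, Rational(50884, 259))) = Add(2, Rational(-50884, 259)) = Rational(-50366, 259) ≈ -194.46)
Add(622, o) = Add(622, Rational(-50366, 259)) = Rational(110732, 259)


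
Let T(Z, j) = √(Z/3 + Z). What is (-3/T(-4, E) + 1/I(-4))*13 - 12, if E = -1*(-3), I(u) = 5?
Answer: -47/5 + 39*I*√3/4 ≈ -9.4 + 16.887*I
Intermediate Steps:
E = 3
T(Z, j) = 2*√3*√Z/3 (T(Z, j) = √(Z*(⅓) + Z) = √(Z/3 + Z) = √(4*Z/3) = 2*√3*√Z/3)
(-3/T(-4, E) + 1/I(-4))*13 - 12 = (-3*(-I*√3/4) + 1/5)*13 - 12 = (-3*(-I*√3/4) + 1*(⅕))*13 - 12 = (-3*(-I*√3/4) + ⅕)*13 - 12 = (-(-3)*I*√3/4 + ⅕)*13 - 12 = (3*I*√3/4 + ⅕)*13 - 12 = (⅕ + 3*I*√3/4)*13 - 12 = (13/5 + 39*I*√3/4) - 12 = -47/5 + 39*I*√3/4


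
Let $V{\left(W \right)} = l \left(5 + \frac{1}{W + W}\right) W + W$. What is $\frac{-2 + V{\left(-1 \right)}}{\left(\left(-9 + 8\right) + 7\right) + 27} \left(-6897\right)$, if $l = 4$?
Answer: $4389$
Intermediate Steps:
$V{\left(W \right)} = W + W \left(20 + \frac{2}{W}\right)$ ($V{\left(W \right)} = 4 \left(5 + \frac{1}{W + W}\right) W + W = 4 \left(5 + \frac{1}{2 W}\right) W + W = \left(20 + \frac{2}{W}\right) W + W = W \left(20 + \frac{2}{W}\right) + W = W + W \left(20 + \frac{2}{W}\right)$)
$\frac{-2 + V{\left(-1 \right)}}{\left(\left(-9 + 8\right) + 7\right) + 27} \left(-6897\right) = \frac{-2 + \left(2 + 21 \left(-1\right)\right)}{\left(\left(-9 + 8\right) + 7\right) + 27} \left(-6897\right) = \frac{-2 + \left(2 - 21\right)}{\left(-1 + 7\right) + 27} \left(-6897\right) = \frac{-2 - 19}{6 + 27} \left(-6897\right) = - \frac{21}{33} \left(-6897\right) = \left(-21\right) \frac{1}{33} \left(-6897\right) = \left(- \frac{7}{11}\right) \left(-6897\right) = 4389$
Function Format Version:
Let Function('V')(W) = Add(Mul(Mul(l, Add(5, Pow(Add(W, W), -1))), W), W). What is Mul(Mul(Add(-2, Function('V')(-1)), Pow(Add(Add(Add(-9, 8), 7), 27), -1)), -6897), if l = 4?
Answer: 4389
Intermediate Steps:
Function('V')(W) = Add(W, Mul(W, Add(20, Mul(2, Pow(W, -1))))) (Function('V')(W) = Add(Mul(Mul(4, Add(5, Pow(Add(W, W), -1))), W), W) = Add(Mul(Mul(4, Add(5, Pow(Mul(2, W), -1))), W), W) = Add(Mul(Mul(4, Add(5, Mul(Rational(1, 2), Pow(W, -1)))), W), W) = Add(Mul(Add(20, Mul(2, Pow(W, -1))), W), W) = Add(Mul(W, Add(20, Mul(2, Pow(W, -1)))), W) = Add(W, Mul(W, Add(20, Mul(2, Pow(W, -1))))))
Mul(Mul(Add(-2, Function('V')(-1)), Pow(Add(Add(Add(-9, 8), 7), 27), -1)), -6897) = Mul(Mul(Add(-2, Add(2, Mul(21, -1))), Pow(Add(Add(Add(-9, 8), 7), 27), -1)), -6897) = Mul(Mul(Add(-2, Add(2, -21)), Pow(Add(Add(-1, 7), 27), -1)), -6897) = Mul(Mul(Add(-2, -19), Pow(Add(6, 27), -1)), -6897) = Mul(Mul(-21, Pow(33, -1)), -6897) = Mul(Mul(-21, Rational(1, 33)), -6897) = Mul(Rational(-7, 11), -6897) = 4389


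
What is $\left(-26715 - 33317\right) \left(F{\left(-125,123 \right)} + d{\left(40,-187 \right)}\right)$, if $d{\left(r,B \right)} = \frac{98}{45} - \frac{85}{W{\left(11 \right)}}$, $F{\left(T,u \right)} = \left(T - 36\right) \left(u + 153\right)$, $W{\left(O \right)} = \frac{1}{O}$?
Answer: $\frac{122561151104}{45} \approx 2.7236 \cdot 10^{9}$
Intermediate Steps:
$F{\left(T,u \right)} = \left(-36 + T\right) \left(153 + u\right)$
$d{\left(r,B \right)} = - \frac{41977}{45}$ ($d{\left(r,B \right)} = \frac{98}{45} - \frac{85}{\frac{1}{11}} = 98 \cdot \frac{1}{45} - 85 \frac{1}{\frac{1}{11}} = \frac{98}{45} - 935 = - \frac{41977}{45}$)
$\left(-26715 - 33317\right) \left(F{\left(-125,123 \right)} + d{\left(40,-187 \right)}\right) = \left(-26715 - 33317\right) \left(\left(-5508 - 4428 + 153 \left(-125\right) - 15375\right) - \frac{41977}{45}\right) = - 60032 \left(\left(-5508 - 4428 - 19125 - 15375\right) - \frac{41977}{45}\right) = - 60032 \left(-44436 - \frac{41977}{45}\right) = \left(-60032\right) \left(- \frac{2041597}{45}\right) = \frac{122561151104}{45}$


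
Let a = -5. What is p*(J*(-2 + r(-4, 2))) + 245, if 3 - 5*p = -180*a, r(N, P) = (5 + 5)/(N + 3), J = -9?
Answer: -95651/5 ≈ -19130.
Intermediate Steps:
r(N, P) = 10/(3 + N)
p = -897/5 (p = ⅗ - (-36)*(-5) = ⅗ - ⅕*900 = ⅗ - 180 = -897/5 ≈ -179.40)
p*(J*(-2 + r(-4, 2))) + 245 = -(-8073)*(-2 + 10/(3 - 4))/5 + 245 = -(-8073)*(-2 + 10/(-1))/5 + 245 = -(-8073)*(-2 + 10*(-1))/5 + 245 = -(-8073)*(-2 - 10)/5 + 245 = -(-8073)*(-12)/5 + 245 = -897/5*108 + 245 = -96876/5 + 245 = -95651/5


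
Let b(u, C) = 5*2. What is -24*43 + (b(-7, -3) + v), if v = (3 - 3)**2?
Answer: -1022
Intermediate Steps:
v = 0 (v = 0**2 = 0)
b(u, C) = 10
-24*43 + (b(-7, -3) + v) = -24*43 + (10 + 0) = -1032 + 10 = -1022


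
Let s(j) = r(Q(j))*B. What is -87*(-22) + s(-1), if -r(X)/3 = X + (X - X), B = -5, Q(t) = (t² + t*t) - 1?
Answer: 1929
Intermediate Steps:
Q(t) = -1 + 2*t² (Q(t) = (t² + t²) - 1 = 2*t² - 1 = -1 + 2*t²)
r(X) = -3*X (r(X) = -3*(X + (X - X)) = -3*(X + 0) = -3*X)
s(j) = -15 + 30*j² (s(j) = -3*(-1 + 2*j²)*(-5) = (3 - 6*j²)*(-5) = -15 + 30*j²)
-87*(-22) + s(-1) = -87*(-22) + (-15 + 30*(-1)²) = 1914 + (-15 + 30*1) = 1914 + (-15 + 30) = 1914 + 15 = 1929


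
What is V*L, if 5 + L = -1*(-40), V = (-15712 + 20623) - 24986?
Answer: -702625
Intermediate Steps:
V = -20075 (V = 4911 - 24986 = -20075)
L = 35 (L = -5 - 1*(-40) = -5 + 40 = 35)
V*L = -20075*35 = -702625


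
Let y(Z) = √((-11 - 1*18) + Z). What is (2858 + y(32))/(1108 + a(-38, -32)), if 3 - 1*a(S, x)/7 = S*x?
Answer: -2858/7383 - √3/7383 ≈ -0.38734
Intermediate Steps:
a(S, x) = 21 - 7*S*x
y(Z) = √(-29 + Z) (y(Z) = √((-11 - 18) + Z) = √(-29 + Z))
(2858 + y(32))/(1108 + a(-38, -32)) = (2858 + √(-29 + 32))/(1108 + (21 - 7*(-38)*(-32))) = (2858 + √3)/(1108 + (21 - 8512)) = (2858 + √3)/(1108 - 8491) = (2858 + √3)/(-7383) = (2858 + √3)*(-1/7383) = -2858/7383 - √3/7383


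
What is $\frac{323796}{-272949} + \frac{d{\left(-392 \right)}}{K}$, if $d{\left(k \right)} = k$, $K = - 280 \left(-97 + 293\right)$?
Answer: $- \frac{15019497}{12737620} \approx -1.1791$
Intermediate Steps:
$K = -54880$ ($K = \left(-280\right) 196 = -54880$)
$\frac{323796}{-272949} + \frac{d{\left(-392 \right)}}{K} = \frac{323796}{-272949} - \frac{392}{-54880} = 323796 \left(- \frac{1}{272949}\right) - - \frac{1}{140} = - \frac{107932}{90983} + \frac{1}{140} = - \frac{15019497}{12737620}$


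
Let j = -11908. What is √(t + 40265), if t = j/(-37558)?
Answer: 3*√1577733102559/18779 ≈ 200.66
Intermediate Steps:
t = 5954/18779 (t = -11908/(-37558) = -11908*(-1/37558) = 5954/18779 ≈ 0.31706)
√(t + 40265) = √(5954/18779 + 40265) = √(756142389/18779) = 3*√1577733102559/18779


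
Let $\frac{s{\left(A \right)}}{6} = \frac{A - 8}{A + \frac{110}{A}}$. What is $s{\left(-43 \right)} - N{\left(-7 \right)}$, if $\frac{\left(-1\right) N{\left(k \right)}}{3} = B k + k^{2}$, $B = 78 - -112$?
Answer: $- \frac{2505093}{653} \approx -3836.3$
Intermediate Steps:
$B = 190$ ($B = 78 + 112 = 190$)
$s{\left(A \right)} = \frac{6 \left(-8 + A\right)}{A + \frac{110}{A}}$ ($s{\left(A \right)} = 6 \frac{A - 8}{A + \frac{110}{A}} = 6 \frac{-8 + A}{A + \frac{110}{A}} = \frac{6 \left(-8 + A\right)}{A + \frac{110}{A}}$)
$N{\left(k \right)} = - 570 k - 3 k^{2}$ ($N{\left(k \right)} = - 3 \left(190 k + k^{2}\right) = - 3 \left(k^{2} + 190 k\right) = - 570 k - 3 k^{2}$)
$s{\left(-43 \right)} - N{\left(-7 \right)} = 6 \left(-43\right) \frac{1}{110 + \left(-43\right)^{2}} \left(-8 - 43\right) - \left(-3\right) \left(-7\right) \left(190 - 7\right) = 6 \left(-43\right) \frac{1}{110 + 1849} \left(-51\right) - \left(-3\right) \left(-7\right) 183 = 6 \left(-43\right) \frac{1}{1959} \left(-51\right) - 3843 = \frac{4386}{653} - 3843 = - \frac{2505093}{653}$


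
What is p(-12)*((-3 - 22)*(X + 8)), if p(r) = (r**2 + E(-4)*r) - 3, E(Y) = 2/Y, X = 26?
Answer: -124950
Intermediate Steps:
p(r) = -3 + r**2 - r/2 (p(r) = (r**2 + (2/(-4))*r) - 3 = (r**2 + (2*(-1/4))*r) - 3 = (r**2 - r/2) - 3 = -3 + r**2 - r/2)
p(-12)*((-3 - 22)*(X + 8)) = (-3 + (-12)**2 - 1/2*(-12))*((-3 - 22)*(26 + 8)) = (-3 + 144 + 6)*(-25*34) = 147*(-850) = -124950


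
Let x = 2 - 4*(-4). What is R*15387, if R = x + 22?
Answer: 615480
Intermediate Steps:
x = 18 (x = 2 + 16 = 18)
R = 40 (R = 18 + 22 = 40)
R*15387 = 40*15387 = 615480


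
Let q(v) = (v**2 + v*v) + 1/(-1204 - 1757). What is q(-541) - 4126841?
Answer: -10486319320/2961 ≈ -3.5415e+6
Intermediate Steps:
q(v) = -1/2961 + 2*v**2 (q(v) = (v**2 + v**2) + 1/(-2961) = 2*v**2 - 1/2961 = -1/2961 + 2*v**2)
q(-541) - 4126841 = (-1/2961 + 2*(-541)**2) - 4126841 = (-1/2961 + 2*292681) - 4126841 = (-1/2961 + 585362) - 4126841 = 1733256881/2961 - 4126841 = -10486319320/2961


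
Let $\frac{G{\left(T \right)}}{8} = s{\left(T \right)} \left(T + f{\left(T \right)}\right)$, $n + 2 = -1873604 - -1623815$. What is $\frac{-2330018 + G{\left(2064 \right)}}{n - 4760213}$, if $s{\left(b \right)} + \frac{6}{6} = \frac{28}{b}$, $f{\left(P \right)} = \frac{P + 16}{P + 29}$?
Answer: $\frac{24365296097}{52026386538} \approx 0.46833$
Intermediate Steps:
$n = -249791$ ($n = -2 - 249789 = -249791$)
$f{\left(P \right)} = \frac{16 + P}{29 + P}$
$s{\left(b \right)} = -1 + \frac{28}{b}$
$G{\left(T \right)} = \frac{8 \left(28 - T\right) \left(T + \frac{16 + T}{29 + T}\right)}{T}$ ($G{\left(T \right)} = 8 \frac{28 - T}{T} \left(T + \frac{16 + T}{29 + T}\right) = 8 \frac{\left(28 - T\right) \left(T + \frac{16 + T}{29 + T}\right)}{T} = \frac{8 \left(28 - T\right) \left(T + \frac{16 + T}{29 + T}\right)}{T}$)
$\frac{-2330018 + G{\left(2064 \right)}}{n - 4760213} = \frac{-2330018 - \frac{8 \left(-28 + 2064\right) \left(16 + 2064 + 2064 \left(29 + 2064\right)\right)}{2064 \left(29 + 2064\right)}}{-249791 - 4760213} = \frac{-2330018 - \frac{1}{258} \cdot \frac{1}{2093} \cdot 2036 \left(16 + 2064 + 2064 \cdot 2093\right)}{-5010004} = \left(-2330018 - \frac{1}{258} \cdot \frac{1}{2093} \cdot 2036 \left(16 + 2064 + 4319952\right)\right) \left(- \frac{1}{5010004}\right) = \left(-2330018 - \frac{1}{258} \cdot \frac{1}{2093} \cdot 2036 \cdot 4322032\right) \left(- \frac{1}{5010004}\right) = \left(-2330018 - \frac{338448352}{20769}\right) \left(- \frac{1}{5010004}\right) = \left(- \frac{48730592194}{20769}\right) \left(- \frac{1}{5010004}\right) = \frac{24365296097}{52026386538}$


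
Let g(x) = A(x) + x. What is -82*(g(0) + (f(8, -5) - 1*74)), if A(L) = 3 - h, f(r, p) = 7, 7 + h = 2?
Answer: 4838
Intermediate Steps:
h = -5 (h = -7 + 2 = -5)
A(L) = 8 (A(L) = 3 - 1*(-5) = 3 + 5 = 8)
g(x) = 8 + x
-82*(g(0) + (f(8, -5) - 1*74)) = -82*((8 + 0) + (7 - 1*74)) = -82*(8 + (7 - 74)) = -82*(8 - 67) = -82*(-59) = 4838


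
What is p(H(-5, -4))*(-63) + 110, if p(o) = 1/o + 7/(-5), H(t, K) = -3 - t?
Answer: 1667/10 ≈ 166.70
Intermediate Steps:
p(o) = -7/5 + 1/o (p(o) = 1/o + 7*(-⅕) = 1/o - 7/5 = -7/5 + 1/o)
p(H(-5, -4))*(-63) + 110 = (-7/5 + 1/(-3 - 1*(-5)))*(-63) + 110 = (-7/5 + 1/(-3 + 5))*(-63) + 110 = (-7/5 + 1/2)*(-63) + 110 = (-7/5 + ½)*(-63) + 110 = -9/10*(-63) + 110 = 567/10 + 110 = 1667/10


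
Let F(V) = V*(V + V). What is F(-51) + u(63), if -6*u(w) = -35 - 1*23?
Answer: 15635/3 ≈ 5211.7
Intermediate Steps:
F(V) = 2*V² (F(V) = V*(2*V) = 2*V²)
u(w) = 29/3 (u(w) = -(-35 - 1*23)/6 = -(-35 - 23)/6 = -⅙*(-58) = 29/3)
F(-51) + u(63) = 2*(-51)² + 29/3 = 2*2601 + 29/3 = 5202 + 29/3 = 15635/3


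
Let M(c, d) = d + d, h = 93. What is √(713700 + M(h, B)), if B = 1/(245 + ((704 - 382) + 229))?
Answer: √113052935198/398 ≈ 844.81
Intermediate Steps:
B = 1/796 (B = 1/(245 + (322 + 229)) = 1/(245 + 551) = 1/796 ≈ 0.0012563)
M(c, d) = 2*d
√(713700 + M(h, B)) = √(713700 + 2*(1/796)) = √(713700 + 1/398) = √(284052601/398) = √113052935198/398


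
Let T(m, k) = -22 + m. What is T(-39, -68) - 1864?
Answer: -1925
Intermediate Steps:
T(-39, -68) - 1864 = (-22 - 39) - 1864 = -61 - 1864 = -1925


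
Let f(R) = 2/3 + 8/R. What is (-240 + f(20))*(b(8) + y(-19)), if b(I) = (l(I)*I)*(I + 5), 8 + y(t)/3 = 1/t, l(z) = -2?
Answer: 15809024/285 ≈ 55470.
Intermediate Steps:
y(t) = -24 + 3/t
b(I) = -2*I*(5 + I) (b(I) = (-2*I)*(I + 5) = (-2*I)*(5 + I) = -2*I*(5 + I))
f(R) = 2/3 + 8/R (f(R) = 2*(1/3) + 8/R = 2/3 + 8/R)
(-240 + f(20))*(b(8) + y(-19)) = (-240 + (2/3 + 8/20))*(-2*8*(5 + 8) + (-24 + 3/(-19))) = (-240 + (2/3 + 8*(1/20)))*(-2*8*13 + (-24 + 3*(-1/19))) = (-240 + (2/3 + 2/5))*(-208 + (-24 - 3/19)) = (-240 + 16/15)*(-208 - 459/19) = -3584/15*(-4411/19) = 15809024/285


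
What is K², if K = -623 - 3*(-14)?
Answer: 337561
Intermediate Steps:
K = -581 (K = -623 + 42 = -581)
K² = (-581)² = 337561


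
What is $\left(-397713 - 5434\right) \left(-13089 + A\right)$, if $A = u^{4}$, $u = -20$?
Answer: $-59226728917$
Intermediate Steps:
$A = 160000$ ($A = \left(-20\right)^{4} = 160000$)
$\left(-397713 - 5434\right) \left(-13089 + A\right) = \left(-397713 - 5434\right) \left(-13089 + 160000\right) = \left(-403147\right) 146911 = -59226728917$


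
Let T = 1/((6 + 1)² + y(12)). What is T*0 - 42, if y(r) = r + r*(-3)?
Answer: -42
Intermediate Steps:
y(r) = -2*r (y(r) = r - 3*r = -2*r)
T = 1/25 (T = 1/((6 + 1)² - 2*12) = 1/(7² - 24) = 1/(49 - 24) = 1/25 ≈ 0.040000)
T*0 - 42 = (1/25)*0 - 42 = 0 - 42 = -42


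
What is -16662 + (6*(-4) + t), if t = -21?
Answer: -16707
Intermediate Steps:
-16662 + (6*(-4) + t) = -16662 + (6*(-4) - 21) = -16662 + (-24 - 21) = -16662 - 45 = -16707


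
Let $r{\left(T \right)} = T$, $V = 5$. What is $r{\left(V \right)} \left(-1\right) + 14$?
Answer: $9$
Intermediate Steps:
$r{\left(V \right)} \left(-1\right) + 14 = 5 \left(-1\right) + 14 = -5 + 14 = 9$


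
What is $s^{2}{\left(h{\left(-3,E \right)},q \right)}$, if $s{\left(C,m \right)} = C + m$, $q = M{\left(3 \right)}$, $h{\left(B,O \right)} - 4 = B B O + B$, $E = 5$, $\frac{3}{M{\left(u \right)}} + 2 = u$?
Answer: $2401$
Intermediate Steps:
$M{\left(u \right)} = \frac{3}{-2 + u}$
$h{\left(B,O \right)} = 4 + B + O B^{2}$ ($h{\left(B,O \right)} = 4 + \left(B B O + B\right) = 4 + \left(B^{2} O + B\right) = 4 + \left(O B^{2} + B\right) = 4 + \left(B + O B^{2}\right) = 4 + B + O B^{2}$)
$q = 3$ ($q = \frac{3}{-2 + 3} = \frac{3}{1} = 3 \cdot 1 = 3$)
$s^{2}{\left(h{\left(-3,E \right)},q \right)} = \left(\left(4 - 3 + 5 \left(-3\right)^{2}\right) + 3\right)^{2} = \left(\left(4 - 3 + 5 \cdot 9\right) + 3\right)^{2} = \left(\left(4 - 3 + 45\right) + 3\right)^{2} = \left(46 + 3\right)^{2} = 49^{2} = 2401$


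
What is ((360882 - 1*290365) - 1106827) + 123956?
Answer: -912354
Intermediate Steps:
((360882 - 1*290365) - 1106827) + 123956 = ((360882 - 290365) - 1106827) + 123956 = (70517 - 1106827) + 123956 = -1036310 + 123956 = -912354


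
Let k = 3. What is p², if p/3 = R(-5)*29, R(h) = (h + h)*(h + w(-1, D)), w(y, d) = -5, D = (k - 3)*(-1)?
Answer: 75690000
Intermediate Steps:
D = 0 (D = (3 - 3)*(-1) = 0*(-1) = 0)
R(h) = 2*h*(-5 + h) (R(h) = (h + h)*(h - 5) = (2*h)*(-5 + h) = 2*h*(-5 + h))
p = 8700 (p = 3*((2*(-5)*(-5 - 5))*29) = 3*((2*(-5)*(-10))*29) = 3*(100*29) = 3*2900 = 8700)
p² = 8700² = 75690000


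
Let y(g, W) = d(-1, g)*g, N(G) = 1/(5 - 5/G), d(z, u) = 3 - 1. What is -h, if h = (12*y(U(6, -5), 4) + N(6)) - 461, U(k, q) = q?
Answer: 14519/25 ≈ 580.76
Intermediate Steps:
d(z, u) = 2
y(g, W) = 2*g
h = -14519/25 (h = (12*(2*(-5)) + (1/5)*6/(-1 + 6)) - 461 = (12*(-10) + (1/5)*6/5) - 461 = (-120 + (1/5)*6*(1/5)) - 461 = (-120 + 6/25) - 461 = -2994/25 - 461 = -14519/25 ≈ -580.76)
-h = -1*(-14519/25) = 14519/25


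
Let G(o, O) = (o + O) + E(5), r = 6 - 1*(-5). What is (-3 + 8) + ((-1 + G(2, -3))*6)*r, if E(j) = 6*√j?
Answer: -127 + 396*√5 ≈ 758.48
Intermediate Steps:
r = 11 (r = 6 + 5 = 11)
G(o, O) = O + o + 6*√5 (G(o, O) = (o + O) + 6*√5 = (O + o) + 6*√5 = O + o + 6*√5)
(-3 + 8) + ((-1 + G(2, -3))*6)*r = (-3 + 8) + ((-1 + (-3 + 2 + 6*√5))*6)*11 = 5 + ((-1 + (-1 + 6*√5))*6)*11 = 5 + ((-2 + 6*√5)*6)*11 = 5 + (-12 + 36*√5)*11 = 5 + (-132 + 396*√5) = -127 + 396*√5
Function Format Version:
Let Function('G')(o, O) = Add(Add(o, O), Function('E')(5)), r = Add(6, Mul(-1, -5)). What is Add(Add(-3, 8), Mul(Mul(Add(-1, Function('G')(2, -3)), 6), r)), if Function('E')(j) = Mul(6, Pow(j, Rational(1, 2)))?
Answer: Add(-127, Mul(396, Pow(5, Rational(1, 2)))) ≈ 758.48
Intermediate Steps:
r = 11 (r = Add(6, 5) = 11)
Function('G')(o, O) = Add(O, o, Mul(6, Pow(5, Rational(1, 2)))) (Function('G')(o, O) = Add(Add(o, O), Mul(6, Pow(5, Rational(1, 2)))) = Add(Add(O, o), Mul(6, Pow(5, Rational(1, 2)))) = Add(O, o, Mul(6, Pow(5, Rational(1, 2)))))
Add(Add(-3, 8), Mul(Mul(Add(-1, Function('G')(2, -3)), 6), r)) = Add(Add(-3, 8), Mul(Mul(Add(-1, Add(-3, 2, Mul(6, Pow(5, Rational(1, 2))))), 6), 11)) = Add(5, Mul(Mul(Add(-1, Add(-1, Mul(6, Pow(5, Rational(1, 2))))), 6), 11)) = Add(5, Mul(Mul(Add(-2, Mul(6, Pow(5, Rational(1, 2)))), 6), 11)) = Add(5, Mul(Add(-12, Mul(36, Pow(5, Rational(1, 2)))), 11)) = Add(5, Add(-132, Mul(396, Pow(5, Rational(1, 2))))) = Add(-127, Mul(396, Pow(5, Rational(1, 2))))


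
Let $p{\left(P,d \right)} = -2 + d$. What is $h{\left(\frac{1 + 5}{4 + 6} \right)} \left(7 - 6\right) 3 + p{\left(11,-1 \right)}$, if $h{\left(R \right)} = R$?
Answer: $- \frac{6}{5} \approx -1.2$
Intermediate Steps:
$h{\left(\frac{1 + 5}{4 + 6} \right)} \left(7 - 6\right) 3 + p{\left(11,-1 \right)} = \frac{1 + 5}{4 + 6} \left(7 - 6\right) 3 - 3 = \frac{6}{10} \cdot 1 \cdot 3 - 3 = 6 \cdot \frac{1}{10} \cdot 3 - 3 = \frac{3}{5} \cdot 3 - 3 = \frac{9}{5} - 3 = - \frac{6}{5}$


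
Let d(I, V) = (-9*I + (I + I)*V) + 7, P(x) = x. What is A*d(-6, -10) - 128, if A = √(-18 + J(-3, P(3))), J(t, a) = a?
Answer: -128 + 181*I*√15 ≈ -128.0 + 701.01*I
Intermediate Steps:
A = I*√15 (A = √(-18 + 3) = √(-15) = I*√15 ≈ 3.873*I)
d(I, V) = 7 - 9*I + 2*I*V (d(I, V) = (-9*I + (2*I)*V) + 7 = (-9*I + 2*I*V) + 7 = 7 - 9*I + 2*I*V)
A*d(-6, -10) - 128 = (I*√15)*(7 - 9*(-6) + 2*(-6)*(-10)) - 128 = (I*√15)*(7 + 54 + 120) - 128 = (I*√15)*181 - 128 = 181*I*√15 - 128 = -128 + 181*I*√15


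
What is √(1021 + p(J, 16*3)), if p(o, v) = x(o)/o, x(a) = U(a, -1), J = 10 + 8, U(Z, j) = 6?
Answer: 2*√2298/3 ≈ 31.958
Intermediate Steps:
J = 18
x(a) = 6
p(o, v) = 6/o
√(1021 + p(J, 16*3)) = √(1021 + 6/18) = √(1021 + 6*(1/18)) = √(1021 + ⅓) = √(3064/3) = 2*√2298/3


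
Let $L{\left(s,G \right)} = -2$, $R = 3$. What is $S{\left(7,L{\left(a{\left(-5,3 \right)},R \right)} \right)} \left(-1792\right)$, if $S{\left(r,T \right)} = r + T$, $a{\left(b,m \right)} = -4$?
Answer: $-8960$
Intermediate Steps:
$S{\left(r,T \right)} = T + r$
$S{\left(7,L{\left(a{\left(-5,3 \right)},R \right)} \right)} \left(-1792\right) = \left(-2 + 7\right) \left(-1792\right) = 5 \left(-1792\right) = -8960$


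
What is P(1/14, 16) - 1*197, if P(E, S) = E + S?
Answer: -2533/14 ≈ -180.93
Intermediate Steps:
P(1/14, 16) - 1*197 = (1/14 + 16) - 1*197 = (1/14 + 16) - 197 = 225/14 - 197 = -2533/14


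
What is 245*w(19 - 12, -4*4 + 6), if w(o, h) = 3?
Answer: 735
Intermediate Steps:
245*w(19 - 12, -4*4 + 6) = 245*3 = 735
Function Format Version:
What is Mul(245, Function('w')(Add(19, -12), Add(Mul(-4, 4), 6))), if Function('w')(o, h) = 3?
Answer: 735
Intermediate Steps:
Mul(245, Function('w')(Add(19, -12), Add(Mul(-4, 4), 6))) = Mul(245, 3) = 735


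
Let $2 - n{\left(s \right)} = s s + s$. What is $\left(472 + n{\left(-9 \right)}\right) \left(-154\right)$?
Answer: $-61908$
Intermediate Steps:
$n{\left(s \right)} = 2 - s - s^{2}$ ($n{\left(s \right)} = 2 - \left(s s + s\right) = 2 - \left(s^{2} + s\right) = 2 - \left(s + s^{2}\right) = 2 - s - s^{2}$)
$\left(472 + n{\left(-9 \right)}\right) \left(-154\right) = \left(472 - 70\right) \left(-154\right) = 402 \left(-154\right) = -61908$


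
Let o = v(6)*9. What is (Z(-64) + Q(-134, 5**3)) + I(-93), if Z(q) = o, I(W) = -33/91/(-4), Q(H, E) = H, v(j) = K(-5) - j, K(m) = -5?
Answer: -84779/364 ≈ -232.91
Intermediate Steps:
v(j) = -5 - j
I(W) = 33/364 (I(W) = -33*1/91*(-1/4) = -33/91*(-1/4) = 33/364)
o = -99 (o = (-5 - 1*6)*9 = (-5 - 6)*9 = -11*9 = -99)
Z(q) = -99
(Z(-64) + Q(-134, 5**3)) + I(-93) = (-99 - 134) + 33/364 = -233 + 33/364 = -84779/364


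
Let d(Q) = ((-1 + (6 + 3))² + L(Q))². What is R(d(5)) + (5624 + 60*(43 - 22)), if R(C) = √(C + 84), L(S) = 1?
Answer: 6884 + √4309 ≈ 6949.6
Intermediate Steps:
d(Q) = 4225 (d(Q) = ((-1 + (6 + 3))² + 1)² = ((-1 + 9)² + 1)² = (8² + 1)² = (64 + 1)² = 65² = 4225)
R(C) = √(84 + C)
R(d(5)) + (5624 + 60*(43 - 22)) = √(84 + 4225) + (5624 + 60*(43 - 22)) = √4309 + (5624 + 60*21) = √4309 + (5624 + 1260) = √4309 + 6884 = 6884 + √4309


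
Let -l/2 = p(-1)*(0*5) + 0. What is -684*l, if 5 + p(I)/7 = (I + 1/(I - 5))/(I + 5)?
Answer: 0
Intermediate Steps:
p(I) = -35 + 7*(I + 1/(-5 + I))/(5 + I) (p(I) = -35 + 7*((I + 1/(I - 5))/(I + 5)) = -35 + 7*((I + 1/(-5 + I))/(5 + I)) = -35 + 7*(I + 1/(-5 + I))/(5 + I))
l = 0 (l = -2*((7*(126 - 5*(-1) - 4*(-1)**2)/(-25 + (-1)**2))*(0*5) + 0) = -2*((7*(126 + 5 - 4*1)/(-25 + 1))*0 + 0) = -2*((7*(126 + 5 - 4)/(-24))*0 + 0) = -2*((7*(-1/24)*127)*0 + 0) = -2*(-889/24*0 + 0) = -2*(0 + 0) = -2*0 = 0)
-684*l = -684*0 = 0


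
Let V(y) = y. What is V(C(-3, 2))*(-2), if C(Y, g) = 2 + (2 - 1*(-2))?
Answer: -12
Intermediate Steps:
C(Y, g) = 6 (C(Y, g) = 2 + (2 + 2) = 2 + 4 = 6)
V(C(-3, 2))*(-2) = 6*(-2) = -12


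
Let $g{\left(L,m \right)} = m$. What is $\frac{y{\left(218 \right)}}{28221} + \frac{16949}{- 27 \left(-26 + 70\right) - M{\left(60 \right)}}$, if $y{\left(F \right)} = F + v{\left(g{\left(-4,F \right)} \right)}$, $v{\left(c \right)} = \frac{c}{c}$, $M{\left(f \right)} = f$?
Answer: $- \frac{159348139}{11739936} \approx -13.573$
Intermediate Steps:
$v{\left(c \right)} = 1$
$y{\left(F \right)} = 1 + F$ ($y{\left(F \right)} = F + 1 = 1 + F$)
$\frac{y{\left(218 \right)}}{28221} + \frac{16949}{- 27 \left(-26 + 70\right) - M{\left(60 \right)}} = \frac{1 + 218}{28221} + \frac{16949}{- 27 \left(-26 + 70\right) - 60} = 219 \cdot \frac{1}{28221} + \frac{16949}{\left(-27\right) 44 - 60} = \frac{73}{9407} + \frac{16949}{-1188 - 60} = \frac{73}{9407} + \frac{16949}{-1248} = \frac{73}{9407} + 16949 \left(- \frac{1}{1248}\right) = \frac{73}{9407} - \frac{16949}{1248} = - \frac{159348139}{11739936}$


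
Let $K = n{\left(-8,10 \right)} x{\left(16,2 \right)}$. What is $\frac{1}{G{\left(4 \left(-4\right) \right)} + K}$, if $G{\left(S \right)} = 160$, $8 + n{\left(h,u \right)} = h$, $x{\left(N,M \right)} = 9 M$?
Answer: $- \frac{1}{128} \approx -0.0078125$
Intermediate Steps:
$n{\left(h,u \right)} = -8 + h$
$K = -288$ ($K = \left(-8 - 8\right) 9 \cdot 2 = \left(-16\right) 18 = -288$)
$\frac{1}{G{\left(4 \left(-4\right) \right)} + K} = \frac{1}{160 - 288} = \frac{1}{-128} = - \frac{1}{128}$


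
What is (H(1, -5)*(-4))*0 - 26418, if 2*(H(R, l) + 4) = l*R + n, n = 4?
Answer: -26418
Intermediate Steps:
H(R, l) = -2 + R*l/2 (H(R, l) = -4 + (l*R + 4)/2 = -4 + (R*l + 4)/2 = -4 + (4 + R*l)/2 = -4 + (2 + R*l/2) = -2 + R*l/2)
(H(1, -5)*(-4))*0 - 26418 = ((-2 + (½)*1*(-5))*(-4))*0 - 26418 = ((-2 - 5/2)*(-4))*0 - 26418 = -9/2*(-4)*0 - 26418 = 18*0 - 26418 = 0 - 26418 = -26418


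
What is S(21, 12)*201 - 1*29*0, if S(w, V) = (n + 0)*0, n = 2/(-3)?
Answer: 0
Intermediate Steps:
n = -⅔ (n = 2*(-⅓) = -⅔ ≈ -0.66667)
S(w, V) = 0 (S(w, V) = (-⅔ + 0)*0 = -⅔*0 = 0)
S(21, 12)*201 - 1*29*0 = 0*201 - 1*29*0 = 0 - 29*0 = 0 + 0 = 0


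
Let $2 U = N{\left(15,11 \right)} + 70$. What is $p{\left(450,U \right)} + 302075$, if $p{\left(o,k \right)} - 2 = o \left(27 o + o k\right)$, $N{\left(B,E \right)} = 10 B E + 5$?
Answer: $180425827$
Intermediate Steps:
$N{\left(B,E \right)} = 5 + 10 B E$ ($N{\left(B,E \right)} = 10 B E + 5 = 5 + 10 B E$)
$U = \frac{1725}{2}$ ($U = \frac{\left(5 + 10 \cdot 15 \cdot 11\right) + 70}{2} = \frac{\left(5 + 1650\right) + 70}{2} = \frac{1655 + 70}{2} = \frac{1}{2} \cdot 1725 = \frac{1725}{2} \approx 862.5$)
$p{\left(o,k \right)} = 2 + o \left(27 o + k o\right)$ ($p{\left(o,k \right)} = 2 + o \left(27 o + o k\right) = 2 + o \left(27 o + k o\right)$)
$p{\left(450,U \right)} + 302075 = \left(2 + 27 \cdot 450^{2} + \frac{1725 \cdot 450^{2}}{2}\right) + 302075 = \left(2 + 27 \cdot 202500 + \frac{1725}{2} \cdot 202500\right) + 302075 = \left(2 + 5467500 + 174656250\right) + 302075 = 180123752 + 302075 = 180425827$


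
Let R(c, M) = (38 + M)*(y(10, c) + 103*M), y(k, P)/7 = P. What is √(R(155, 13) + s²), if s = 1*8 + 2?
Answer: 2*√30931 ≈ 351.74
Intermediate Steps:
y(k, P) = 7*P
s = 10 (s = 8 + 2 = 10)
R(c, M) = (38 + M)*(7*c + 103*M)
√(R(155, 13) + s²) = √((103*13² + 266*155 + 3914*13 + 7*13*155) + 10²) = √((103*169 + 41230 + 50882 + 14105) + 100) = √((17407 + 41230 + 50882 + 14105) + 100) = √(123624 + 100) = √123724 = 2*√30931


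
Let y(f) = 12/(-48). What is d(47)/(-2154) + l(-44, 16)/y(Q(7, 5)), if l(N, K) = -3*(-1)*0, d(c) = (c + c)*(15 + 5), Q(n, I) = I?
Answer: -940/1077 ≈ -0.87280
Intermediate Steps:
y(f) = -¼ (y(f) = 12*(-1/48) = -¼)
d(c) = 40*c (d(c) = (2*c)*20 = 40*c)
l(N, K) = 0 (l(N, K) = 3*0 = 0)
d(47)/(-2154) + l(-44, 16)/y(Q(7, 5)) = (40*47)/(-2154) + 0/(-¼) = 1880*(-1/2154) + 0*(-4) = -940/1077 + 0 = -940/1077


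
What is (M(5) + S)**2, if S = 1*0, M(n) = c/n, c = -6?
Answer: 36/25 ≈ 1.4400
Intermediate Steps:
M(n) = -6/n
S = 0
(M(5) + S)**2 = (-6/5 + 0)**2 = (-6/5)**2 = 36/25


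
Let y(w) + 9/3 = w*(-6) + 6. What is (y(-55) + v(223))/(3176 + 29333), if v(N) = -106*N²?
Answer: -5270941/32509 ≈ -162.14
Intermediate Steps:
y(w) = 3 - 6*w (y(w) = -3 + (w*(-6) + 6) = -3 + (-6*w + 6) = -3 + (6 - 6*w) = 3 - 6*w)
(y(-55) + v(223))/(3176 + 29333) = ((3 - 6*(-55)) - 106*223²)/(3176 + 29333) = ((3 + 330) - 106*49729)/32509 = (333 - 5271274)*(1/32509) = -5270941*1/32509 = -5270941/32509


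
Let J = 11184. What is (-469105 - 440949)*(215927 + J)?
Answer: -206683273994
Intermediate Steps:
(-469105 - 440949)*(215927 + J) = (-469105 - 440949)*(215927 + 11184) = -910054*227111 = -206683273994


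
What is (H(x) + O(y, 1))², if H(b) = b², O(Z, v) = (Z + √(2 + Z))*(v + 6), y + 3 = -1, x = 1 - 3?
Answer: 478 - 336*I*√2 ≈ 478.0 - 475.18*I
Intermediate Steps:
x = -2
y = -4 (y = -3 - 1 = -4)
O(Z, v) = (6 + v)*(Z + √(2 + Z)) (O(Z, v) = (Z + √(2 + Z))*(6 + v) = (6 + v)*(Z + √(2 + Z)))
(H(x) + O(y, 1))² = ((-2)² + (6*(-4) + 6*√(2 - 4) - 4*1 + 1*√(2 - 4)))² = (4 + (-24 + 6*√(-2) - 4 + 1*√(-2)))² = (4 + (-24 + 6*(I*√2) - 4 + 1*(I*√2)))² = (4 + (-24 + 6*I*√2 - 4 + I*√2))² = (4 + (-28 + 7*I*√2))² = (-24 + 7*I*√2)²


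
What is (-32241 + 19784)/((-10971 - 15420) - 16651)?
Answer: 12457/43042 ≈ 0.28941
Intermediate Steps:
(-32241 + 19784)/((-10971 - 15420) - 16651) = -12457/(-26391 - 16651) = -12457/(-43042) = -12457*(-1/43042) = 12457/43042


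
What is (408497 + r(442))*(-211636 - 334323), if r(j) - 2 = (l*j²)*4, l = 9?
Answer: -4062810132277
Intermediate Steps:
r(j) = 2 + 36*j² (r(j) = 2 + (9*j²)*4 = 2 + 36*j²)
(408497 + r(442))*(-211636 - 334323) = (408497 + (2 + 36*442²))*(-211636 - 334323) = (408497 + (2 + 36*195364))*(-545959) = (408497 + (2 + 7033104))*(-545959) = (408497 + 7033106)*(-545959) = 7441603*(-545959) = -4062810132277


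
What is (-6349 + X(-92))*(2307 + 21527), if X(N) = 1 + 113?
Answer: -148604990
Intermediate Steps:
X(N) = 114
(-6349 + X(-92))*(2307 + 21527) = (-6349 + 114)*(2307 + 21527) = -6235*23834 = -148604990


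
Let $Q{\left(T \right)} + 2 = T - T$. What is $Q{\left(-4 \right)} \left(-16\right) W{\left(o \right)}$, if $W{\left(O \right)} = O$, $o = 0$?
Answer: $0$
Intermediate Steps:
$Q{\left(T \right)} = -2$ ($Q{\left(T \right)} = -2 + \left(T - T\right) = -2 + 0 = -2$)
$Q{\left(-4 \right)} \left(-16\right) W{\left(o \right)} = \left(-2\right) \left(-16\right) 0 = 32 \cdot 0 = 0$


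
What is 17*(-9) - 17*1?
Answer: -170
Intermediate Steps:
17*(-9) - 17*1 = -153 - 17 = -170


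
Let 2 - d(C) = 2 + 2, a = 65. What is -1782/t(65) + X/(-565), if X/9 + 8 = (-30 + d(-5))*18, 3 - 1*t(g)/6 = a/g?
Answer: -157293/1130 ≈ -139.20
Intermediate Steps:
d(C) = -2 (d(C) = 2 - (2 + 2) = 2 - 1*4 = 2 - 4 = -2)
t(g) = 18 - 390/g
X = -5256 (X = -72 + 9*((-30 - 2)*18) = -72 + 9*(-32*18) = -72 + 9*(-576) = -72 - 5184 = -5256)
-1782/t(65) + X/(-565) = -1782/(18 - 390/65) - 5256/(-565) = -1782/(18 - 390*1/65) - 5256*(-1/565) = -1782/(18 - 6) + 5256/565 = -1782/12 + 5256/565 = -1782*1/12 + 5256/565 = -297/2 + 5256/565 = -157293/1130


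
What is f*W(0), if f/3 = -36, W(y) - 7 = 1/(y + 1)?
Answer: -864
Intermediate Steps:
W(y) = 7 + 1/(1 + y) (W(y) = 7 + 1/(y + 1) = 7 + 1/(1 + y))
f = -108 (f = 3*(-36) = -108)
f*W(0) = -108*(8 + 7*0)/(1 + 0) = -108*(8 + 0)/1 = -108*8 = -864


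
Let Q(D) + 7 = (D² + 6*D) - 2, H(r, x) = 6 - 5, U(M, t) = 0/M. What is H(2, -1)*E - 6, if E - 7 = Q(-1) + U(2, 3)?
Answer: -13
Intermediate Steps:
U(M, t) = 0
H(r, x) = 1
Q(D) = -9 + D² + 6*D (Q(D) = -7 + ((D² + 6*D) - 2) = -7 + (-2 + D² + 6*D) = -9 + D² + 6*D)
E = -7 (E = 7 + ((-9 + (-1)² + 6*(-1)) + 0) = 7 + ((-9 + 1 - 6) + 0) = 7 + (-14 + 0) = 7 - 14 = -7)
H(2, -1)*E - 6 = 1*(-7) - 6 = -7 - 6 = -13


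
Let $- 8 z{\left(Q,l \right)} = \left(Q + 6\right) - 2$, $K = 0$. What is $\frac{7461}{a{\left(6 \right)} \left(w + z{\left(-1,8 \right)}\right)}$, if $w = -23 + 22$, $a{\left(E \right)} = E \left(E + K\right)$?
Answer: $- \frac{1658}{11} \approx -150.73$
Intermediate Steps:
$a{\left(E \right)} = E^{2}$ ($a{\left(E \right)} = E \left(E + 0\right) = E E = E^{2}$)
$w = -1$
$z{\left(Q,l \right)} = - \frac{1}{2} - \frac{Q}{8}$ ($z{\left(Q,l \right)} = - \frac{\left(Q + 6\right) - 2}{8} = - \frac{\left(6 + Q\right) - 2}{8} = - \frac{4 + Q}{8} = - \frac{1}{2} - \frac{Q}{8}$)
$\frac{7461}{a{\left(6 \right)} \left(w + z{\left(-1,8 \right)}\right)} = \frac{7461}{6^{2} \left(-1 - \frac{3}{8}\right)} = \frac{7461}{36 \left(-1 + \left(- \frac{1}{2} + \frac{1}{8}\right)\right)} = \frac{7461}{36 \left(-1 - \frac{3}{8}\right)} = \frac{7461}{36 \left(- \frac{11}{8}\right)} = \frac{7461}{- \frac{99}{2}} = 7461 \left(- \frac{2}{99}\right) = - \frac{1658}{11}$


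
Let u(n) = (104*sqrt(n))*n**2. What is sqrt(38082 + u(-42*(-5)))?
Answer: sqrt(38082 + 4586400*sqrt(210)) ≈ 8154.8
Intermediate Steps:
u(n) = 104*n**(5/2)
sqrt(38082 + u(-42*(-5))) = sqrt(38082 + 104*(-42*(-5))**(5/2)) = sqrt(38082 + 104*210**(5/2)) = sqrt(38082 + 104*(44100*sqrt(210))) = sqrt(38082 + 4586400*sqrt(210))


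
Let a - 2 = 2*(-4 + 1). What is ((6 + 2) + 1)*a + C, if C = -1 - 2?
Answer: -39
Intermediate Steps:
a = -4 (a = 2 + 2*(-4 + 1) = 2 + 2*(-3) = 2 - 6 = -4)
C = -3
((6 + 2) + 1)*a + C = ((6 + 2) + 1)*(-4) - 3 = (8 + 1)*(-4) - 3 = 9*(-4) - 3 = -36 - 3 = -39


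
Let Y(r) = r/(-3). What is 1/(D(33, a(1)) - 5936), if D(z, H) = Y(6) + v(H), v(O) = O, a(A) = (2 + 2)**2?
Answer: -1/5922 ≈ -0.00016886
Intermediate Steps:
a(A) = 16 (a(A) = 4**2 = 16)
Y(r) = -r/3 (Y(r) = r*(-1/3) = -r/3)
D(z, H) = -2 + H (D(z, H) = -1/3*6 + H = -2 + H)
1/(D(33, a(1)) - 5936) = 1/((-2 + 16) - 5936) = 1/(14 - 5936) = 1/(-5922) = -1/5922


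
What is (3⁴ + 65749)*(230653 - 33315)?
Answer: 12990760540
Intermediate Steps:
(3⁴ + 65749)*(230653 - 33315) = (81 + 65749)*197338 = 65830*197338 = 12990760540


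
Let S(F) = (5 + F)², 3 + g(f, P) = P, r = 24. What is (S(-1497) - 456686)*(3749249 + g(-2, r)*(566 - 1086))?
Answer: 6614517089362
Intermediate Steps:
g(f, P) = -3 + P
(S(-1497) - 456686)*(3749249 + g(-2, r)*(566 - 1086)) = ((5 - 1497)² - 456686)*(3749249 + (-3 + 24)*(566 - 1086)) = ((-1492)² - 456686)*(3749249 + 21*(-520)) = (2226064 - 456686)*(3749249 - 10920) = 1769378*3738329 = 6614517089362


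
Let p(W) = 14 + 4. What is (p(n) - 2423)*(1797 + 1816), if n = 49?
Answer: -8689265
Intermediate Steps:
p(W) = 18
(p(n) - 2423)*(1797 + 1816) = (18 - 2423)*(1797 + 1816) = -2405*3613 = -8689265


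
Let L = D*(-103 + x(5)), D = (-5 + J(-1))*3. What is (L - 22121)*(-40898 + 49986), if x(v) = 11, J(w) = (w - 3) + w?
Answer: -175952768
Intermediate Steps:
J(w) = -3 + 2*w (J(w) = (-3 + w) + w = -3 + 2*w)
D = -30 (D = (-5 + (-3 + 2*(-1)))*3 = (-5 + (-3 - 2))*3 = (-5 - 5)*3 = -10*3 = -30)
L = 2760 (L = -30*(-103 + 11) = -30*(-92) = 2760)
(L - 22121)*(-40898 + 49986) = (2760 - 22121)*(-40898 + 49986) = -19361*9088 = -175952768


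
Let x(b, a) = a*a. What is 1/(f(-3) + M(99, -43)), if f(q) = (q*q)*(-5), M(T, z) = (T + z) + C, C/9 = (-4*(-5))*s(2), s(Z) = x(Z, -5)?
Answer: 1/4511 ≈ 0.00022168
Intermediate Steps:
x(b, a) = a²
s(Z) = 25 (s(Z) = (-5)² = 25)
C = 4500 (C = 9*(-4*(-5)*25) = 9*(20*25) = 9*500 = 4500)
M(T, z) = 4500 + T + z (M(T, z) = (T + z) + 4500 = 4500 + T + z)
f(q) = -5*q² (f(q) = q²*(-5) = -5*q²)
1/(f(-3) + M(99, -43)) = 1/(-5*(-3)² + (4500 + 99 - 43)) = 1/(-5*9 + 4556) = 1/(-45 + 4556) = 1/4511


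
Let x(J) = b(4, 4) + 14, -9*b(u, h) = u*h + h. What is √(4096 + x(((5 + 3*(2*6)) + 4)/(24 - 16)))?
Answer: √36970/3 ≈ 64.092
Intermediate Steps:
b(u, h) = -h/9 - h*u/9 (b(u, h) = -(u*h + h)/9 = -(h*u + h)/9 = -(h + h*u)/9 = -h/9 - h*u/9)
x(J) = 106/9 (x(J) = -⅑*4*(1 + 4) + 14 = -⅑*4*5 + 14 = -20/9 + 14 = 106/9)
√(4096 + x(((5 + 3*(2*6)) + 4)/(24 - 16))) = √(4096 + 106/9) = √(36970/9) = √36970/3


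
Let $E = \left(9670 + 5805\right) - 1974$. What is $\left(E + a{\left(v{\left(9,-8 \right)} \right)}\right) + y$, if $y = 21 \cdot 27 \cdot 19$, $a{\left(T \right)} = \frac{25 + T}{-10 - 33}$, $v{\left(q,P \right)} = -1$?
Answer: $\frac{1043758}{43} \approx 24273.0$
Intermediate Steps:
$a{\left(T \right)} = - \frac{25}{43} - \frac{T}{43}$ ($a{\left(T \right)} = \frac{25 + T}{-43} = \left(25 + T\right) \left(- \frac{1}{43}\right) = - \frac{25}{43} - \frac{T}{43}$)
$y = 10773$ ($y = 567 \cdot 19 = 10773$)
$E = 13501$ ($E = 15475 - 1974 = 13501$)
$\left(E + a{\left(v{\left(9,-8 \right)} \right)}\right) + y = \left(13501 - \frac{24}{43}\right) + 10773 = \frac{580519}{43} + 10773 = \frac{1043758}{43}$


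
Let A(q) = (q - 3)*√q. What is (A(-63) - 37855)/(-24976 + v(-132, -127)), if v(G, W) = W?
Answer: 37855/25103 + 198*I*√7/25103 ≈ 1.508 + 0.020868*I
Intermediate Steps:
A(q) = √q*(-3 + q) (A(q) = (-3 + q)*√q = √q*(-3 + q))
(A(-63) - 37855)/(-24976 + v(-132, -127)) = (√(-63)*(-3 - 63) - 37855)/(-24976 - 127) = ((3*I*√7)*(-66) - 37855)/(-25103) = (-198*I*√7 - 37855)*(-1/25103) = (-37855 - 198*I*√7)*(-1/25103) = 37855/25103 + 198*I*√7/25103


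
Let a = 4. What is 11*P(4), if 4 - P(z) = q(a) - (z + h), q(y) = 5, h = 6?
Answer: 99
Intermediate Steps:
P(z) = 5 + z (P(z) = 4 - (5 - (z + 6)) = 4 - (5 - (6 + z)) = 4 - (5 + (-6 - z)) = 4 - (-1 - z) = 4 + (1 + z) = 5 + z)
11*P(4) = 11*(5 + 4) = 11*9 = 99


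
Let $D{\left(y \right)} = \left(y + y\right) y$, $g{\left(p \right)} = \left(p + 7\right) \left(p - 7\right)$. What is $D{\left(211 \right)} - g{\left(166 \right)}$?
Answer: $61535$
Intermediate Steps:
$g{\left(p \right)} = \left(-7 + p\right) \left(7 + p\right)$ ($g{\left(p \right)} = \left(7 + p\right) \left(-7 + p\right) = \left(-7 + p\right) \left(7 + p\right)$)
$D{\left(y \right)} = 2 y^{2}$ ($D{\left(y \right)} = 2 y y = 2 y^{2}$)
$D{\left(211 \right)} - g{\left(166 \right)} = 2 \cdot 211^{2} - \left(-49 + 166^{2}\right) = 2 \cdot 44521 - \left(-49 + 27556\right) = 89042 - 27507 = 61535$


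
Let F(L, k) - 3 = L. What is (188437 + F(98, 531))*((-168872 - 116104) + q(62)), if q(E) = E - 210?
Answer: -53756708712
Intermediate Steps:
q(E) = -210 + E
F(L, k) = 3 + L
(188437 + F(98, 531))*((-168872 - 116104) + q(62)) = (188437 + (3 + 98))*((-168872 - 116104) + (-210 + 62)) = (188437 + 101)*(-284976 - 148) = 188538*(-285124) = -53756708712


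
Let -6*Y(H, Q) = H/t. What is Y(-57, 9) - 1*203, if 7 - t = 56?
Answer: -19913/98 ≈ -203.19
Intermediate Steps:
t = -49 (t = 7 - 1*56 = 7 - 56 = -49)
Y(H, Q) = H/294 (Y(H, Q) = -H/(6*(-49)) = -H*(-1)/(6*49) = -(-1)*H/294 = H/294)
Y(-57, 9) - 1*203 = (1/294)*(-57) - 1*203 = -19/98 - 203 = -19913/98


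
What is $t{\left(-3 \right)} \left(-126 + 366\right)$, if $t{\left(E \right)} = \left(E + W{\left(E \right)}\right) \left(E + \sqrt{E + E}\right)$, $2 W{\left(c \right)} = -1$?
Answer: $2520 - 840 i \sqrt{6} \approx 2520.0 - 2057.6 i$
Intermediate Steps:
$W{\left(c \right)} = - \frac{1}{2}$ ($W{\left(c \right)} = \frac{1}{2} \left(-1\right) = - \frac{1}{2}$)
$t{\left(E \right)} = \left(- \frac{1}{2} + E\right) \left(E + \sqrt{2} \sqrt{E}\right)$ ($t{\left(E \right)} = \left(E - \frac{1}{2}\right) \left(E + \sqrt{E + E}\right) = \left(- \frac{1}{2} + E\right) \left(E + \sqrt{2 E}\right) = \left(- \frac{1}{2} + E\right) \left(E + \sqrt{2} \sqrt{E}\right)$)
$t{\left(-3 \right)} \left(-126 + 366\right) = \left(\left(-3\right)^{2} - - \frac{3}{2} + \sqrt{2} \left(-3\right)^{\frac{3}{2}} - \frac{\sqrt{2} \sqrt{-3}}{2}\right) \left(-126 + 366\right) = \left(9 + \frac{3}{2} + \sqrt{2} \left(- 3 i \sqrt{3}\right) - \frac{\sqrt{2} i \sqrt{3}}{2}\right) 240 = \left(9 + \frac{3}{2} - 3 i \sqrt{6} - \frac{i \sqrt{6}}{2}\right) 240 = \left(\frac{21}{2} - \frac{7 i \sqrt{6}}{2}\right) 240 = 2520 - 840 i \sqrt{6}$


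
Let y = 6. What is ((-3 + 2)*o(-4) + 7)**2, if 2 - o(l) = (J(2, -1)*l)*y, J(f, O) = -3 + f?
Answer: 841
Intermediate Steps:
o(l) = 2 + 6*l (o(l) = 2 - (-3 + 2)*l*6 = 2 - (-l)*6 = 2 - (-6)*l = 2 + 6*l)
((-3 + 2)*o(-4) + 7)**2 = ((-3 + 2)*(2 + 6*(-4)) + 7)**2 = (-(2 - 24) + 7)**2 = (-1*(-22) + 7)**2 = (22 + 7)**2 = 29**2 = 841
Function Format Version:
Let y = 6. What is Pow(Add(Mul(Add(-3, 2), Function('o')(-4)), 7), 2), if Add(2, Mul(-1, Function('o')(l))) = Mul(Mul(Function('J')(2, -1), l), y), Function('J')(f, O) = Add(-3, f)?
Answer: 841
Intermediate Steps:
Function('o')(l) = Add(2, Mul(6, l)) (Function('o')(l) = Add(2, Mul(-1, Mul(Mul(Add(-3, 2), l), 6))) = Add(2, Mul(-1, Mul(Mul(-1, l), 6))) = Add(2, Mul(-1, Mul(-6, l))) = Add(2, Mul(6, l)))
Pow(Add(Mul(Add(-3, 2), Function('o')(-4)), 7), 2) = Pow(Add(Mul(Add(-3, 2), Add(2, Mul(6, -4))), 7), 2) = Pow(Add(Mul(-1, Add(2, -24)), 7), 2) = Pow(Add(Mul(-1, -22), 7), 2) = Pow(Add(22, 7), 2) = Pow(29, 2) = 841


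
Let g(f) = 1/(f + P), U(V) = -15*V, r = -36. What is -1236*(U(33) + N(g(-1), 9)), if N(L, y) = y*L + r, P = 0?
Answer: 667440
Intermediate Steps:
g(f) = 1/f (g(f) = 1/(f + 0) = 1/f)
N(L, y) = -36 + L*y (N(L, y) = y*L - 36 = L*y - 36 = -36 + L*y)
-1236*(U(33) + N(g(-1), 9)) = -1236*(-15*33 + (-36 + 9/(-1))) = -1236*(-495 + (-36 - 1*9)) = -1236*(-495 + (-36 - 9)) = -1236*(-495 - 45) = -1236*(-540) = 667440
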